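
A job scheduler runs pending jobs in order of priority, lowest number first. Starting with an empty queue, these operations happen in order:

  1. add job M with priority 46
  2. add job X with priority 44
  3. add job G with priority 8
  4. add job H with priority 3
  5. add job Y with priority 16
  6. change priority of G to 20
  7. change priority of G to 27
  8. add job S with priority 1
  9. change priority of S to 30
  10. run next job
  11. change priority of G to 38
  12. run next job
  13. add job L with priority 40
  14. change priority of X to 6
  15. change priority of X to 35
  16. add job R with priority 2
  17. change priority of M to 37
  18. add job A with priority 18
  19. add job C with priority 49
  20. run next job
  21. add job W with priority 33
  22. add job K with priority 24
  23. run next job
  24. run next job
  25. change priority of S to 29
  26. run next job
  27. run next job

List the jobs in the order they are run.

add M (priority 46) → {M:46}
add X (priority 44) → {X:44, M:46}
add G (priority 8) → {G:8, X:44, M:46}
add H (priority 3) → {H:3, G:8, X:44, M:46}
add Y (priority 16) → {H:3, G:8, Y:16, X:44, M:46}
update G to priority 20 → {H:3, Y:16, G:20, X:44, M:46}
update G to priority 27 → {H:3, Y:16, G:27, X:44, M:46}
add S (priority 1) → {S:1, H:3, Y:16, G:27, X:44, M:46}
update S to priority 30 → {H:3, Y:16, G:27, S:30, X:44, M:46}
run next job → H; now {Y:16, G:27, S:30, X:44, M:46}
update G to priority 38 → {Y:16, S:30, G:38, X:44, M:46}
run next job → Y; now {S:30, G:38, X:44, M:46}
add L (priority 40) → {S:30, G:38, L:40, X:44, M:46}
update X to priority 6 → {X:6, S:30, G:38, L:40, M:46}
update X to priority 35 → {S:30, X:35, G:38, L:40, M:46}
add R (priority 2) → {R:2, S:30, X:35, G:38, L:40, M:46}
update M to priority 37 → {R:2, S:30, X:35, M:37, G:38, L:40}
add A (priority 18) → {R:2, A:18, S:30, X:35, M:37, G:38, L:40}
add C (priority 49) → {R:2, A:18, S:30, X:35, M:37, G:38, L:40, C:49}
run next job → R; now {A:18, S:30, X:35, M:37, G:38, L:40, C:49}
add W (priority 33) → {A:18, S:30, W:33, X:35, M:37, G:38, L:40, C:49}
add K (priority 24) → {A:18, K:24, S:30, W:33, X:35, M:37, G:38, L:40, C:49}
run next job → A; now {K:24, S:30, W:33, X:35, M:37, G:38, L:40, C:49}
run next job → K; now {S:30, W:33, X:35, M:37, G:38, L:40, C:49}
update S to priority 29 → {S:29, W:33, X:35, M:37, G:38, L:40, C:49}
run next job → S; now {W:33, X:35, M:37, G:38, L:40, C:49}
run next job → W; now {X:35, M:37, G:38, L:40, C:49}

[H, Y, R, A, K, S, W]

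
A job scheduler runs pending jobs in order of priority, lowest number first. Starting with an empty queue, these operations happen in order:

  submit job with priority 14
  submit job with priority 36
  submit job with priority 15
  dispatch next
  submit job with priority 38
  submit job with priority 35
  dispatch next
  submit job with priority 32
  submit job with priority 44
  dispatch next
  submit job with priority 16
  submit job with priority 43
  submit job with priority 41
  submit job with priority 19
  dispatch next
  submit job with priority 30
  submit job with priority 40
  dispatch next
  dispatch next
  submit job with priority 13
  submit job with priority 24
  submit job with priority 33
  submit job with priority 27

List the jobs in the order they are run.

insert 14 → {14}
insert 36 → {14, 36}
insert 15 → {14, 15, 36}
dispatch next → 14; now {15, 36}
insert 38 → {15, 36, 38}
insert 35 → {15, 35, 36, 38}
dispatch next → 15; now {35, 36, 38}
insert 32 → {32, 35, 36, 38}
insert 44 → {32, 35, 36, 38, 44}
dispatch next → 32; now {35, 36, 38, 44}
insert 16 → {16, 35, 36, 38, 44}
insert 43 → {16, 35, 36, 38, 43, 44}
insert 41 → {16, 35, 36, 38, 41, 43, 44}
insert 19 → {16, 19, 35, 36, 38, 41, 43, 44}
dispatch next → 16; now {19, 35, 36, 38, 41, 43, 44}
insert 30 → {19, 30, 35, 36, 38, 41, 43, 44}
insert 40 → {19, 30, 35, 36, 38, 40, 41, 43, 44}
dispatch next → 19; now {30, 35, 36, 38, 40, 41, 43, 44}
dispatch next → 30; now {35, 36, 38, 40, 41, 43, 44}
insert 13 → {13, 35, 36, 38, 40, 41, 43, 44}
insert 24 → {13, 24, 35, 36, 38, 40, 41, 43, 44}
insert 33 → {13, 24, 33, 35, 36, 38, 40, 41, 43, 44}
insert 27 → {13, 24, 27, 33, 35, 36, 38, 40, 41, 43, 44}

14 → 15 → 32 → 16 → 19 → 30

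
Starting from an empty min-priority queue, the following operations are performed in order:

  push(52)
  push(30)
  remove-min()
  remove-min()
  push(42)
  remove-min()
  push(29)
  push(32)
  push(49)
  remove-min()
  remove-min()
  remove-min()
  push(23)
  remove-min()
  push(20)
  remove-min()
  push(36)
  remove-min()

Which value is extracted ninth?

36

insert 52 → {52}
insert 30 → {30, 52}
remove-min → 30; now {52}
remove-min → 52; now {}
insert 42 → {42}
remove-min → 42; now {}
insert 29 → {29}
insert 32 → {29, 32}
insert 49 → {29, 32, 49}
remove-min → 29; now {32, 49}
remove-min → 32; now {49}
remove-min → 49; now {}
insert 23 → {23}
remove-min → 23; now {}
insert 20 → {20}
remove-min → 20; now {}
insert 36 → {36}
remove-min → 36; now {}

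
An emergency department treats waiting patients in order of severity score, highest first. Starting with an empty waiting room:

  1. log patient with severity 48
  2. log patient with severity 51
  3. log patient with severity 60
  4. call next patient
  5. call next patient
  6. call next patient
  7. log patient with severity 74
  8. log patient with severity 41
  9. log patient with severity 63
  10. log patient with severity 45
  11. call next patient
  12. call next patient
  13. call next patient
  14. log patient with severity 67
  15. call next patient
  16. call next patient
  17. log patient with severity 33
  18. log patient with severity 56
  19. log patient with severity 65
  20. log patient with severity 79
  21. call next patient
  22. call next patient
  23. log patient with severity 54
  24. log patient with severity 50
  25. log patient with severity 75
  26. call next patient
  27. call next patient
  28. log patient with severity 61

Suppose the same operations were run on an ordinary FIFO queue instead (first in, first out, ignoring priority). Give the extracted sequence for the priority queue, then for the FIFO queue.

priority queue: 60 → 51 → 48 → 74 → 63 → 45 → 67 → 41 → 79 → 65 → 75 → 56; FIFO queue: 48, 51, 60, 74, 41, 63, 45, 67, 33, 56, 65, 79

insert 48 → {48}
insert 51 → {51, 48}
insert 60 → {60, 51, 48}
call next patient → 60; now {51, 48}
call next patient → 51; now {48}
call next patient → 48; now {}
insert 74 → {74}
insert 41 → {74, 41}
insert 63 → {74, 63, 41}
insert 45 → {74, 63, 45, 41}
call next patient → 74; now {63, 45, 41}
call next patient → 63; now {45, 41}
call next patient → 45; now {41}
insert 67 → {67, 41}
call next patient → 67; now {41}
call next patient → 41; now {}
insert 33 → {33}
insert 56 → {56, 33}
insert 65 → {65, 56, 33}
insert 79 → {79, 65, 56, 33}
call next patient → 79; now {65, 56, 33}
call next patient → 65; now {56, 33}
insert 54 → {56, 54, 33}
insert 50 → {56, 54, 50, 33}
insert 75 → {75, 56, 54, 50, 33}
call next patient → 75; now {56, 54, 50, 33}
call next patient → 56; now {54, 50, 33}
insert 61 → {61, 54, 50, 33}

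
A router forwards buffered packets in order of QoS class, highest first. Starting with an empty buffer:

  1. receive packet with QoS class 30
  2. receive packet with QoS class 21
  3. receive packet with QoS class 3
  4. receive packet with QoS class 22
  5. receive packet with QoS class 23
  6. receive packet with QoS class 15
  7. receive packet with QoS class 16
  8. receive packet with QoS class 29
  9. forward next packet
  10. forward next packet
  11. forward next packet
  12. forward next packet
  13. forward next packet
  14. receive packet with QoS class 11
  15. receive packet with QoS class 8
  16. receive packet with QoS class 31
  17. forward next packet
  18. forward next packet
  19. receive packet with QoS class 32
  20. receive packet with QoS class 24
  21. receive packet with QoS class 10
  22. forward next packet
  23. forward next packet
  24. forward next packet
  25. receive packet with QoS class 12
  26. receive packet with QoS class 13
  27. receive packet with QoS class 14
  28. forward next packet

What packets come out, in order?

insert 30 → {30}
insert 21 → {30, 21}
insert 3 → {30, 21, 3}
insert 22 → {30, 22, 21, 3}
insert 23 → {30, 23, 22, 21, 3}
insert 15 → {30, 23, 22, 21, 15, 3}
insert 16 → {30, 23, 22, 21, 16, 15, 3}
insert 29 → {30, 29, 23, 22, 21, 16, 15, 3}
forward next packet → 30; now {29, 23, 22, 21, 16, 15, 3}
forward next packet → 29; now {23, 22, 21, 16, 15, 3}
forward next packet → 23; now {22, 21, 16, 15, 3}
forward next packet → 22; now {21, 16, 15, 3}
forward next packet → 21; now {16, 15, 3}
insert 11 → {16, 15, 11, 3}
insert 8 → {16, 15, 11, 8, 3}
insert 31 → {31, 16, 15, 11, 8, 3}
forward next packet → 31; now {16, 15, 11, 8, 3}
forward next packet → 16; now {15, 11, 8, 3}
insert 32 → {32, 15, 11, 8, 3}
insert 24 → {32, 24, 15, 11, 8, 3}
insert 10 → {32, 24, 15, 11, 10, 8, 3}
forward next packet → 32; now {24, 15, 11, 10, 8, 3}
forward next packet → 24; now {15, 11, 10, 8, 3}
forward next packet → 15; now {11, 10, 8, 3}
insert 12 → {12, 11, 10, 8, 3}
insert 13 → {13, 12, 11, 10, 8, 3}
insert 14 → {14, 13, 12, 11, 10, 8, 3}
forward next packet → 14; now {13, 12, 11, 10, 8, 3}

30, 29, 23, 22, 21, 31, 16, 32, 24, 15, 14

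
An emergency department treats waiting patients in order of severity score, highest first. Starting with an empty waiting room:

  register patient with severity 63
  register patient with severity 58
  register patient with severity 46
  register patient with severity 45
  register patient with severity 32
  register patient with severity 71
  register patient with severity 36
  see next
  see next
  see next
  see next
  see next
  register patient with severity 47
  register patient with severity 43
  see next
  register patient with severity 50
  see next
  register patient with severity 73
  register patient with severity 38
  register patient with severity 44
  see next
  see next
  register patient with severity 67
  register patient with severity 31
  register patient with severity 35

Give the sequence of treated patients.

insert 63 → {63}
insert 58 → {63, 58}
insert 46 → {63, 58, 46}
insert 45 → {63, 58, 46, 45}
insert 32 → {63, 58, 46, 45, 32}
insert 71 → {71, 63, 58, 46, 45, 32}
insert 36 → {71, 63, 58, 46, 45, 36, 32}
see next → 71; now {63, 58, 46, 45, 36, 32}
see next → 63; now {58, 46, 45, 36, 32}
see next → 58; now {46, 45, 36, 32}
see next → 46; now {45, 36, 32}
see next → 45; now {36, 32}
insert 47 → {47, 36, 32}
insert 43 → {47, 43, 36, 32}
see next → 47; now {43, 36, 32}
insert 50 → {50, 43, 36, 32}
see next → 50; now {43, 36, 32}
insert 73 → {73, 43, 36, 32}
insert 38 → {73, 43, 38, 36, 32}
insert 44 → {73, 44, 43, 38, 36, 32}
see next → 73; now {44, 43, 38, 36, 32}
see next → 44; now {43, 38, 36, 32}
insert 67 → {67, 43, 38, 36, 32}
insert 31 → {67, 43, 38, 36, 32, 31}
insert 35 → {67, 43, 38, 36, 35, 32, 31}

[71, 63, 58, 46, 45, 47, 50, 73, 44]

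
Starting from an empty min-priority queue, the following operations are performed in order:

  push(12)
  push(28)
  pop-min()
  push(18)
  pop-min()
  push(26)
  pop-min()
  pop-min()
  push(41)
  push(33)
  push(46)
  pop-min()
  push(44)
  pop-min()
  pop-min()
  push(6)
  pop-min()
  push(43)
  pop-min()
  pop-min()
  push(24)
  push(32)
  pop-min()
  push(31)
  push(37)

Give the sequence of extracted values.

insert 12 → {12}
insert 28 → {12, 28}
pop-min → 12; now {28}
insert 18 → {18, 28}
pop-min → 18; now {28}
insert 26 → {26, 28}
pop-min → 26; now {28}
pop-min → 28; now {}
insert 41 → {41}
insert 33 → {33, 41}
insert 46 → {33, 41, 46}
pop-min → 33; now {41, 46}
insert 44 → {41, 44, 46}
pop-min → 41; now {44, 46}
pop-min → 44; now {46}
insert 6 → {6, 46}
pop-min → 6; now {46}
insert 43 → {43, 46}
pop-min → 43; now {46}
pop-min → 46; now {}
insert 24 → {24}
insert 32 → {24, 32}
pop-min → 24; now {32}
insert 31 → {31, 32}
insert 37 → {31, 32, 37}

12, 18, 26, 28, 33, 41, 44, 6, 43, 46, 24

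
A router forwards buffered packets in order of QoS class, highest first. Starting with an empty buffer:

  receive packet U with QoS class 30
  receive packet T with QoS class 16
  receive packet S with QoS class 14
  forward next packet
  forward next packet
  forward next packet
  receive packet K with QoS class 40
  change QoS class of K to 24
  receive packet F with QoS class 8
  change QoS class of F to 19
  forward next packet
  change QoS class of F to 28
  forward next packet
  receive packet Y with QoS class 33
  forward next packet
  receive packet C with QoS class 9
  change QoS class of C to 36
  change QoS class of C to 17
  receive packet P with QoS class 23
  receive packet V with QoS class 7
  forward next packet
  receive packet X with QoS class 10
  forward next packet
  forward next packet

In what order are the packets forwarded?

U, T, S, K, F, Y, P, C, X

add U (QoS class 30) → {U:30}
add T (QoS class 16) → {U:30, T:16}
add S (QoS class 14) → {U:30, T:16, S:14}
forward next packet → U; now {T:16, S:14}
forward next packet → T; now {S:14}
forward next packet → S; now {}
add K (QoS class 40) → {K:40}
update K to QoS class 24 → {K:24}
add F (QoS class 8) → {K:24, F:8}
update F to QoS class 19 → {K:24, F:19}
forward next packet → K; now {F:19}
update F to QoS class 28 → {F:28}
forward next packet → F; now {}
add Y (QoS class 33) → {Y:33}
forward next packet → Y; now {}
add C (QoS class 9) → {C:9}
update C to QoS class 36 → {C:36}
update C to QoS class 17 → {C:17}
add P (QoS class 23) → {P:23, C:17}
add V (QoS class 7) → {P:23, C:17, V:7}
forward next packet → P; now {C:17, V:7}
add X (QoS class 10) → {C:17, X:10, V:7}
forward next packet → C; now {X:10, V:7}
forward next packet → X; now {V:7}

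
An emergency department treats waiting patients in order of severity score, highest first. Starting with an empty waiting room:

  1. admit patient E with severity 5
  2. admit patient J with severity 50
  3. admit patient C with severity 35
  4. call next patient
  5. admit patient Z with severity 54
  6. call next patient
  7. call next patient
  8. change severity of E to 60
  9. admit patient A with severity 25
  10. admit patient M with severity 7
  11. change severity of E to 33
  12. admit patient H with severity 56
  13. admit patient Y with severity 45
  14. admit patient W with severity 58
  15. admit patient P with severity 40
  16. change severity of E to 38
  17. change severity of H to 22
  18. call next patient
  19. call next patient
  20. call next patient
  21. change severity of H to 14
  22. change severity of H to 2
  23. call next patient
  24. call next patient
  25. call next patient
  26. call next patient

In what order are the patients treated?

add E (severity 5) → {E:5}
add J (severity 50) → {J:50, E:5}
add C (severity 35) → {J:50, C:35, E:5}
call next patient → J; now {C:35, E:5}
add Z (severity 54) → {Z:54, C:35, E:5}
call next patient → Z; now {C:35, E:5}
call next patient → C; now {E:5}
update E to severity 60 → {E:60}
add A (severity 25) → {E:60, A:25}
add M (severity 7) → {E:60, A:25, M:7}
update E to severity 33 → {E:33, A:25, M:7}
add H (severity 56) → {H:56, E:33, A:25, M:7}
add Y (severity 45) → {H:56, Y:45, E:33, A:25, M:7}
add W (severity 58) → {W:58, H:56, Y:45, E:33, A:25, M:7}
add P (severity 40) → {W:58, H:56, Y:45, P:40, E:33, A:25, M:7}
update E to severity 38 → {W:58, H:56, Y:45, P:40, E:38, A:25, M:7}
update H to severity 22 → {W:58, Y:45, P:40, E:38, A:25, H:22, M:7}
call next patient → W; now {Y:45, P:40, E:38, A:25, H:22, M:7}
call next patient → Y; now {P:40, E:38, A:25, H:22, M:7}
call next patient → P; now {E:38, A:25, H:22, M:7}
update H to severity 14 → {E:38, A:25, H:14, M:7}
update H to severity 2 → {E:38, A:25, M:7, H:2}
call next patient → E; now {A:25, M:7, H:2}
call next patient → A; now {M:7, H:2}
call next patient → M; now {H:2}
call next patient → H; now {}

J → Z → C → W → Y → P → E → A → M → H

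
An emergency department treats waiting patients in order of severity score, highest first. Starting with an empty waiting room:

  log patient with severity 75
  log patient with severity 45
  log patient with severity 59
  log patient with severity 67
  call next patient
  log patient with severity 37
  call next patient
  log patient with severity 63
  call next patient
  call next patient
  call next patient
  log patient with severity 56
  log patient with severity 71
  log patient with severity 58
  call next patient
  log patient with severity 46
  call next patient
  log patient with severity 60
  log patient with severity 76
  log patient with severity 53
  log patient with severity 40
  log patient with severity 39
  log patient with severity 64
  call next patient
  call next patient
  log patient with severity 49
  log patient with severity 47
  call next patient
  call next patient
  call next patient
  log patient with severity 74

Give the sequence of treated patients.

75 → 67 → 63 → 59 → 45 → 71 → 58 → 76 → 64 → 60 → 56 → 53

insert 75 → {75}
insert 45 → {75, 45}
insert 59 → {75, 59, 45}
insert 67 → {75, 67, 59, 45}
call next patient → 75; now {67, 59, 45}
insert 37 → {67, 59, 45, 37}
call next patient → 67; now {59, 45, 37}
insert 63 → {63, 59, 45, 37}
call next patient → 63; now {59, 45, 37}
call next patient → 59; now {45, 37}
call next patient → 45; now {37}
insert 56 → {56, 37}
insert 71 → {71, 56, 37}
insert 58 → {71, 58, 56, 37}
call next patient → 71; now {58, 56, 37}
insert 46 → {58, 56, 46, 37}
call next patient → 58; now {56, 46, 37}
insert 60 → {60, 56, 46, 37}
insert 76 → {76, 60, 56, 46, 37}
insert 53 → {76, 60, 56, 53, 46, 37}
insert 40 → {76, 60, 56, 53, 46, 40, 37}
insert 39 → {76, 60, 56, 53, 46, 40, 39, 37}
insert 64 → {76, 64, 60, 56, 53, 46, 40, 39, 37}
call next patient → 76; now {64, 60, 56, 53, 46, 40, 39, 37}
call next patient → 64; now {60, 56, 53, 46, 40, 39, 37}
insert 49 → {60, 56, 53, 49, 46, 40, 39, 37}
insert 47 → {60, 56, 53, 49, 47, 46, 40, 39, 37}
call next patient → 60; now {56, 53, 49, 47, 46, 40, 39, 37}
call next patient → 56; now {53, 49, 47, 46, 40, 39, 37}
call next patient → 53; now {49, 47, 46, 40, 39, 37}
insert 74 → {74, 49, 47, 46, 40, 39, 37}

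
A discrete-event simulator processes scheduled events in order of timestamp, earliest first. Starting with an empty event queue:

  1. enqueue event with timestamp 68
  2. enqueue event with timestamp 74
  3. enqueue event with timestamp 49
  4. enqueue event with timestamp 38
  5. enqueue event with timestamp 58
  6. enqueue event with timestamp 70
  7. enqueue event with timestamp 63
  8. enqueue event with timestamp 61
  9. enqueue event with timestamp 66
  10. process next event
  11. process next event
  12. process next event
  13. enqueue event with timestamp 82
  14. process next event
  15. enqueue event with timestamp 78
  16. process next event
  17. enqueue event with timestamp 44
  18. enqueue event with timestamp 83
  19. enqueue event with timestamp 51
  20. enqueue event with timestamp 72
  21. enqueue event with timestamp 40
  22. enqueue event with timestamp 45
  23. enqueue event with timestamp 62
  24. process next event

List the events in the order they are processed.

[38, 49, 58, 61, 63, 40]

insert 68 → {68}
insert 74 → {68, 74}
insert 49 → {49, 68, 74}
insert 38 → {38, 49, 68, 74}
insert 58 → {38, 49, 58, 68, 74}
insert 70 → {38, 49, 58, 68, 70, 74}
insert 63 → {38, 49, 58, 63, 68, 70, 74}
insert 61 → {38, 49, 58, 61, 63, 68, 70, 74}
insert 66 → {38, 49, 58, 61, 63, 66, 68, 70, 74}
process next event → 38; now {49, 58, 61, 63, 66, 68, 70, 74}
process next event → 49; now {58, 61, 63, 66, 68, 70, 74}
process next event → 58; now {61, 63, 66, 68, 70, 74}
insert 82 → {61, 63, 66, 68, 70, 74, 82}
process next event → 61; now {63, 66, 68, 70, 74, 82}
insert 78 → {63, 66, 68, 70, 74, 78, 82}
process next event → 63; now {66, 68, 70, 74, 78, 82}
insert 44 → {44, 66, 68, 70, 74, 78, 82}
insert 83 → {44, 66, 68, 70, 74, 78, 82, 83}
insert 51 → {44, 51, 66, 68, 70, 74, 78, 82, 83}
insert 72 → {44, 51, 66, 68, 70, 72, 74, 78, 82, 83}
insert 40 → {40, 44, 51, 66, 68, 70, 72, 74, 78, 82, 83}
insert 45 → {40, 44, 45, 51, 66, 68, 70, 72, 74, 78, 82, 83}
insert 62 → {40, 44, 45, 51, 62, 66, 68, 70, 72, 74, 78, 82, 83}
process next event → 40; now {44, 45, 51, 62, 66, 68, 70, 72, 74, 78, 82, 83}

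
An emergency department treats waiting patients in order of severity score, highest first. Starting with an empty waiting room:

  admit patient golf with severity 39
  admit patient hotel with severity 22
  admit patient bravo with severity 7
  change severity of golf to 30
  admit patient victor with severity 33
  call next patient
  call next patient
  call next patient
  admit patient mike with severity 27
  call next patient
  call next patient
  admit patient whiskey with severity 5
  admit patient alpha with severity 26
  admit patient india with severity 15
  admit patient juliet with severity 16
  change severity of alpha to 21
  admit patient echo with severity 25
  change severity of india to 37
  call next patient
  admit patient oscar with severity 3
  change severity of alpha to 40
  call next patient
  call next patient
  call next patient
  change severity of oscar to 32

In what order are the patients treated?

victor, golf, hotel, mike, bravo, india, alpha, echo, juliet

add golf (severity 39) → {golf:39}
add hotel (severity 22) → {golf:39, hotel:22}
add bravo (severity 7) → {golf:39, hotel:22, bravo:7}
update golf to severity 30 → {golf:30, hotel:22, bravo:7}
add victor (severity 33) → {victor:33, golf:30, hotel:22, bravo:7}
call next patient → victor; now {golf:30, hotel:22, bravo:7}
call next patient → golf; now {hotel:22, bravo:7}
call next patient → hotel; now {bravo:7}
add mike (severity 27) → {mike:27, bravo:7}
call next patient → mike; now {bravo:7}
call next patient → bravo; now {}
add whiskey (severity 5) → {whiskey:5}
add alpha (severity 26) → {alpha:26, whiskey:5}
add india (severity 15) → {alpha:26, india:15, whiskey:5}
add juliet (severity 16) → {alpha:26, juliet:16, india:15, whiskey:5}
update alpha to severity 21 → {alpha:21, juliet:16, india:15, whiskey:5}
add echo (severity 25) → {echo:25, alpha:21, juliet:16, india:15, whiskey:5}
update india to severity 37 → {india:37, echo:25, alpha:21, juliet:16, whiskey:5}
call next patient → india; now {echo:25, alpha:21, juliet:16, whiskey:5}
add oscar (severity 3) → {echo:25, alpha:21, juliet:16, whiskey:5, oscar:3}
update alpha to severity 40 → {alpha:40, echo:25, juliet:16, whiskey:5, oscar:3}
call next patient → alpha; now {echo:25, juliet:16, whiskey:5, oscar:3}
call next patient → echo; now {juliet:16, whiskey:5, oscar:3}
call next patient → juliet; now {whiskey:5, oscar:3}
update oscar to severity 32 → {oscar:32, whiskey:5}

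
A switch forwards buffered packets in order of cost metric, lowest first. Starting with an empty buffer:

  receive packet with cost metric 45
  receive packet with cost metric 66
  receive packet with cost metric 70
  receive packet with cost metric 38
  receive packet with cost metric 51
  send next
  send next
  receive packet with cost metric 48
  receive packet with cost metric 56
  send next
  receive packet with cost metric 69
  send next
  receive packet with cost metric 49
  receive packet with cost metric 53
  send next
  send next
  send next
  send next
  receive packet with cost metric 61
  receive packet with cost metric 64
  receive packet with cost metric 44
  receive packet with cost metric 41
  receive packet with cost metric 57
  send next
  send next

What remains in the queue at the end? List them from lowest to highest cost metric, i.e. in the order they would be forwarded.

insert 45 → {45}
insert 66 → {45, 66}
insert 70 → {45, 66, 70}
insert 38 → {38, 45, 66, 70}
insert 51 → {38, 45, 51, 66, 70}
send next → 38; now {45, 51, 66, 70}
send next → 45; now {51, 66, 70}
insert 48 → {48, 51, 66, 70}
insert 56 → {48, 51, 56, 66, 70}
send next → 48; now {51, 56, 66, 70}
insert 69 → {51, 56, 66, 69, 70}
send next → 51; now {56, 66, 69, 70}
insert 49 → {49, 56, 66, 69, 70}
insert 53 → {49, 53, 56, 66, 69, 70}
send next → 49; now {53, 56, 66, 69, 70}
send next → 53; now {56, 66, 69, 70}
send next → 56; now {66, 69, 70}
send next → 66; now {69, 70}
insert 61 → {61, 69, 70}
insert 64 → {61, 64, 69, 70}
insert 44 → {44, 61, 64, 69, 70}
insert 41 → {41, 44, 61, 64, 69, 70}
insert 57 → {41, 44, 57, 61, 64, 69, 70}
send next → 41; now {44, 57, 61, 64, 69, 70}
send next → 44; now {57, 61, 64, 69, 70}

[57, 61, 64, 69, 70]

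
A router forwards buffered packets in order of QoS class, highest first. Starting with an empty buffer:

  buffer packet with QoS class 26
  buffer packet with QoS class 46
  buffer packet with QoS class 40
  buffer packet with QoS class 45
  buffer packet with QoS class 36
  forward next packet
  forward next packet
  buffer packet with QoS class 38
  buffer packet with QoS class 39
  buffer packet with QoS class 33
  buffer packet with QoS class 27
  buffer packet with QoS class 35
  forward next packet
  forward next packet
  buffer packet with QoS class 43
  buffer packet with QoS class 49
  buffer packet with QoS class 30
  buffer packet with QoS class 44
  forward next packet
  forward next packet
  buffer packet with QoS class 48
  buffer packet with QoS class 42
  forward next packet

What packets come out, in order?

[46, 45, 40, 39, 49, 44, 48]

insert 26 → {26}
insert 46 → {46, 26}
insert 40 → {46, 40, 26}
insert 45 → {46, 45, 40, 26}
insert 36 → {46, 45, 40, 36, 26}
forward next packet → 46; now {45, 40, 36, 26}
forward next packet → 45; now {40, 36, 26}
insert 38 → {40, 38, 36, 26}
insert 39 → {40, 39, 38, 36, 26}
insert 33 → {40, 39, 38, 36, 33, 26}
insert 27 → {40, 39, 38, 36, 33, 27, 26}
insert 35 → {40, 39, 38, 36, 35, 33, 27, 26}
forward next packet → 40; now {39, 38, 36, 35, 33, 27, 26}
forward next packet → 39; now {38, 36, 35, 33, 27, 26}
insert 43 → {43, 38, 36, 35, 33, 27, 26}
insert 49 → {49, 43, 38, 36, 35, 33, 27, 26}
insert 30 → {49, 43, 38, 36, 35, 33, 30, 27, 26}
insert 44 → {49, 44, 43, 38, 36, 35, 33, 30, 27, 26}
forward next packet → 49; now {44, 43, 38, 36, 35, 33, 30, 27, 26}
forward next packet → 44; now {43, 38, 36, 35, 33, 30, 27, 26}
insert 48 → {48, 43, 38, 36, 35, 33, 30, 27, 26}
insert 42 → {48, 43, 42, 38, 36, 35, 33, 30, 27, 26}
forward next packet → 48; now {43, 42, 38, 36, 35, 33, 30, 27, 26}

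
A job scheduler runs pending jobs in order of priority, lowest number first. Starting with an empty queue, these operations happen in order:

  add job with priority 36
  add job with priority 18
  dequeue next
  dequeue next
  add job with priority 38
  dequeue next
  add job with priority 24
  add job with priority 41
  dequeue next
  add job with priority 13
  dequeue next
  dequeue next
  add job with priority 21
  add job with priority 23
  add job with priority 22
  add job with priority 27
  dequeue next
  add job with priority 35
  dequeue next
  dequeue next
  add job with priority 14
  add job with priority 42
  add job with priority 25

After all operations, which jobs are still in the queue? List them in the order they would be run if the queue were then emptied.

14, 25, 27, 35, 42

insert 36 → {36}
insert 18 → {18, 36}
dequeue next → 18; now {36}
dequeue next → 36; now {}
insert 38 → {38}
dequeue next → 38; now {}
insert 24 → {24}
insert 41 → {24, 41}
dequeue next → 24; now {41}
insert 13 → {13, 41}
dequeue next → 13; now {41}
dequeue next → 41; now {}
insert 21 → {21}
insert 23 → {21, 23}
insert 22 → {21, 22, 23}
insert 27 → {21, 22, 23, 27}
dequeue next → 21; now {22, 23, 27}
insert 35 → {22, 23, 27, 35}
dequeue next → 22; now {23, 27, 35}
dequeue next → 23; now {27, 35}
insert 14 → {14, 27, 35}
insert 42 → {14, 27, 35, 42}
insert 25 → {14, 25, 27, 35, 42}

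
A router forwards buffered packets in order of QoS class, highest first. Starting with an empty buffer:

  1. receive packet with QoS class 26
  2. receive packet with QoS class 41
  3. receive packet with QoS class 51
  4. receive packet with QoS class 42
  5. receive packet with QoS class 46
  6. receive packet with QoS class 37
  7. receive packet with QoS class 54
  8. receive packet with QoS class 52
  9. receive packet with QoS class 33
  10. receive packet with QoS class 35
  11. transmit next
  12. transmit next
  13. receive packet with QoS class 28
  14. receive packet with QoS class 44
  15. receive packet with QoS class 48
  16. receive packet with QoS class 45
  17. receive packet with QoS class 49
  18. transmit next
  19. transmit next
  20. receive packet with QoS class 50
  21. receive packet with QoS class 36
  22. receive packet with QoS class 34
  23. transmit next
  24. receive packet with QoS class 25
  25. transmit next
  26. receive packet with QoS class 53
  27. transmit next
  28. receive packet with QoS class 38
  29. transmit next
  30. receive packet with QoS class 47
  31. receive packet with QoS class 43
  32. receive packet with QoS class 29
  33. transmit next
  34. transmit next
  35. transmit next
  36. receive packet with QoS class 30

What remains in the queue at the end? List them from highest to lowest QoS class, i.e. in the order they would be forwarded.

insert 26 → {26}
insert 41 → {41, 26}
insert 51 → {51, 41, 26}
insert 42 → {51, 42, 41, 26}
insert 46 → {51, 46, 42, 41, 26}
insert 37 → {51, 46, 42, 41, 37, 26}
insert 54 → {54, 51, 46, 42, 41, 37, 26}
insert 52 → {54, 52, 51, 46, 42, 41, 37, 26}
insert 33 → {54, 52, 51, 46, 42, 41, 37, 33, 26}
insert 35 → {54, 52, 51, 46, 42, 41, 37, 35, 33, 26}
transmit next → 54; now {52, 51, 46, 42, 41, 37, 35, 33, 26}
transmit next → 52; now {51, 46, 42, 41, 37, 35, 33, 26}
insert 28 → {51, 46, 42, 41, 37, 35, 33, 28, 26}
insert 44 → {51, 46, 44, 42, 41, 37, 35, 33, 28, 26}
insert 48 → {51, 48, 46, 44, 42, 41, 37, 35, 33, 28, 26}
insert 45 → {51, 48, 46, 45, 44, 42, 41, 37, 35, 33, 28, 26}
insert 49 → {51, 49, 48, 46, 45, 44, 42, 41, 37, 35, 33, 28, 26}
transmit next → 51; now {49, 48, 46, 45, 44, 42, 41, 37, 35, 33, 28, 26}
transmit next → 49; now {48, 46, 45, 44, 42, 41, 37, 35, 33, 28, 26}
insert 50 → {50, 48, 46, 45, 44, 42, 41, 37, 35, 33, 28, 26}
insert 36 → {50, 48, 46, 45, 44, 42, 41, 37, 36, 35, 33, 28, 26}
insert 34 → {50, 48, 46, 45, 44, 42, 41, 37, 36, 35, 34, 33, 28, 26}
transmit next → 50; now {48, 46, 45, 44, 42, 41, 37, 36, 35, 34, 33, 28, 26}
insert 25 → {48, 46, 45, 44, 42, 41, 37, 36, 35, 34, 33, 28, 26, 25}
transmit next → 48; now {46, 45, 44, 42, 41, 37, 36, 35, 34, 33, 28, 26, 25}
insert 53 → {53, 46, 45, 44, 42, 41, 37, 36, 35, 34, 33, 28, 26, 25}
transmit next → 53; now {46, 45, 44, 42, 41, 37, 36, 35, 34, 33, 28, 26, 25}
insert 38 → {46, 45, 44, 42, 41, 38, 37, 36, 35, 34, 33, 28, 26, 25}
transmit next → 46; now {45, 44, 42, 41, 38, 37, 36, 35, 34, 33, 28, 26, 25}
insert 47 → {47, 45, 44, 42, 41, 38, 37, 36, 35, 34, 33, 28, 26, 25}
insert 43 → {47, 45, 44, 43, 42, 41, 38, 37, 36, 35, 34, 33, 28, 26, 25}
insert 29 → {47, 45, 44, 43, 42, 41, 38, 37, 36, 35, 34, 33, 29, 28, 26, 25}
transmit next → 47; now {45, 44, 43, 42, 41, 38, 37, 36, 35, 34, 33, 29, 28, 26, 25}
transmit next → 45; now {44, 43, 42, 41, 38, 37, 36, 35, 34, 33, 29, 28, 26, 25}
transmit next → 44; now {43, 42, 41, 38, 37, 36, 35, 34, 33, 29, 28, 26, 25}
insert 30 → {43, 42, 41, 38, 37, 36, 35, 34, 33, 30, 29, 28, 26, 25}

43 → 42 → 41 → 38 → 37 → 36 → 35 → 34 → 33 → 30 → 29 → 28 → 26 → 25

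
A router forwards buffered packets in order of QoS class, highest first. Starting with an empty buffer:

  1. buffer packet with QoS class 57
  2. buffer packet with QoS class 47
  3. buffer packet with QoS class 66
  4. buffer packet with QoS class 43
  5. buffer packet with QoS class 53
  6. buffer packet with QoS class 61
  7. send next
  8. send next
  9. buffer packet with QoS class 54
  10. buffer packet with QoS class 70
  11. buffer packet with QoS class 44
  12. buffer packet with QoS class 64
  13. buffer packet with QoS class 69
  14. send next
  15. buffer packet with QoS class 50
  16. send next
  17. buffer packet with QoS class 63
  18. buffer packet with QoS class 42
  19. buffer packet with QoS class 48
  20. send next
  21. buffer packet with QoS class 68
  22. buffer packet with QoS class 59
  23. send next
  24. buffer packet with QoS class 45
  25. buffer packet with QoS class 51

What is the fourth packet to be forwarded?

69

insert 57 → {57}
insert 47 → {57, 47}
insert 66 → {66, 57, 47}
insert 43 → {66, 57, 47, 43}
insert 53 → {66, 57, 53, 47, 43}
insert 61 → {66, 61, 57, 53, 47, 43}
send next → 66; now {61, 57, 53, 47, 43}
send next → 61; now {57, 53, 47, 43}
insert 54 → {57, 54, 53, 47, 43}
insert 70 → {70, 57, 54, 53, 47, 43}
insert 44 → {70, 57, 54, 53, 47, 44, 43}
insert 64 → {70, 64, 57, 54, 53, 47, 44, 43}
insert 69 → {70, 69, 64, 57, 54, 53, 47, 44, 43}
send next → 70; now {69, 64, 57, 54, 53, 47, 44, 43}
insert 50 → {69, 64, 57, 54, 53, 50, 47, 44, 43}
send next → 69; now {64, 57, 54, 53, 50, 47, 44, 43}
insert 63 → {64, 63, 57, 54, 53, 50, 47, 44, 43}
insert 42 → {64, 63, 57, 54, 53, 50, 47, 44, 43, 42}
insert 48 → {64, 63, 57, 54, 53, 50, 48, 47, 44, 43, 42}
send next → 64; now {63, 57, 54, 53, 50, 48, 47, 44, 43, 42}
insert 68 → {68, 63, 57, 54, 53, 50, 48, 47, 44, 43, 42}
insert 59 → {68, 63, 59, 57, 54, 53, 50, 48, 47, 44, 43, 42}
send next → 68; now {63, 59, 57, 54, 53, 50, 48, 47, 44, 43, 42}
insert 45 → {63, 59, 57, 54, 53, 50, 48, 47, 45, 44, 43, 42}
insert 51 → {63, 59, 57, 54, 53, 51, 50, 48, 47, 45, 44, 43, 42}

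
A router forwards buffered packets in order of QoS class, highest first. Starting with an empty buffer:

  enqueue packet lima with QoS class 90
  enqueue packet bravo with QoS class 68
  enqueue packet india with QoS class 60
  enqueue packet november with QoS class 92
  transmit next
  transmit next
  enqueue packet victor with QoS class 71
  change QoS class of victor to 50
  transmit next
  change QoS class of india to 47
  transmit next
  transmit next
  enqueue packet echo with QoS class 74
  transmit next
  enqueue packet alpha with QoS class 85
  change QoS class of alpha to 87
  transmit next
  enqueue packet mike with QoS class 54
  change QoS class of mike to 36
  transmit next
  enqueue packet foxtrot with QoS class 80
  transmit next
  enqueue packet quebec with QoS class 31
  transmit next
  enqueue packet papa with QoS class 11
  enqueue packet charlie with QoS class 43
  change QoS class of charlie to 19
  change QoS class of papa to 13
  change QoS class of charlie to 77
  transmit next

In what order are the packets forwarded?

november, lima, bravo, victor, india, echo, alpha, mike, foxtrot, quebec, charlie

add lima (QoS class 90) → {lima:90}
add bravo (QoS class 68) → {lima:90, bravo:68}
add india (QoS class 60) → {lima:90, bravo:68, india:60}
add november (QoS class 92) → {november:92, lima:90, bravo:68, india:60}
transmit next → november; now {lima:90, bravo:68, india:60}
transmit next → lima; now {bravo:68, india:60}
add victor (QoS class 71) → {victor:71, bravo:68, india:60}
update victor to QoS class 50 → {bravo:68, india:60, victor:50}
transmit next → bravo; now {india:60, victor:50}
update india to QoS class 47 → {victor:50, india:47}
transmit next → victor; now {india:47}
transmit next → india; now {}
add echo (QoS class 74) → {echo:74}
transmit next → echo; now {}
add alpha (QoS class 85) → {alpha:85}
update alpha to QoS class 87 → {alpha:87}
transmit next → alpha; now {}
add mike (QoS class 54) → {mike:54}
update mike to QoS class 36 → {mike:36}
transmit next → mike; now {}
add foxtrot (QoS class 80) → {foxtrot:80}
transmit next → foxtrot; now {}
add quebec (QoS class 31) → {quebec:31}
transmit next → quebec; now {}
add papa (QoS class 11) → {papa:11}
add charlie (QoS class 43) → {charlie:43, papa:11}
update charlie to QoS class 19 → {charlie:19, papa:11}
update papa to QoS class 13 → {charlie:19, papa:13}
update charlie to QoS class 77 → {charlie:77, papa:13}
transmit next → charlie; now {papa:13}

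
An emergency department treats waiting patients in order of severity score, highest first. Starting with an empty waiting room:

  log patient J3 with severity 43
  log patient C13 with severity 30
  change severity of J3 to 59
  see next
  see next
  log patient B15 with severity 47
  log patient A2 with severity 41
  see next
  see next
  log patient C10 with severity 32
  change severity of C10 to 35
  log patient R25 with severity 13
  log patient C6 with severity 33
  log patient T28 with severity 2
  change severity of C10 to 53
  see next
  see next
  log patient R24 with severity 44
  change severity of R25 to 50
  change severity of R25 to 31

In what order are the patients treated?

add J3 (severity 43) → {J3:43}
add C13 (severity 30) → {J3:43, C13:30}
update J3 to severity 59 → {J3:59, C13:30}
see next → J3; now {C13:30}
see next → C13; now {}
add B15 (severity 47) → {B15:47}
add A2 (severity 41) → {B15:47, A2:41}
see next → B15; now {A2:41}
see next → A2; now {}
add C10 (severity 32) → {C10:32}
update C10 to severity 35 → {C10:35}
add R25 (severity 13) → {C10:35, R25:13}
add C6 (severity 33) → {C10:35, C6:33, R25:13}
add T28 (severity 2) → {C10:35, C6:33, R25:13, T28:2}
update C10 to severity 53 → {C10:53, C6:33, R25:13, T28:2}
see next → C10; now {C6:33, R25:13, T28:2}
see next → C6; now {R25:13, T28:2}
add R24 (severity 44) → {R24:44, R25:13, T28:2}
update R25 to severity 50 → {R25:50, R24:44, T28:2}
update R25 to severity 31 → {R24:44, R25:31, T28:2}

J3, C13, B15, A2, C10, C6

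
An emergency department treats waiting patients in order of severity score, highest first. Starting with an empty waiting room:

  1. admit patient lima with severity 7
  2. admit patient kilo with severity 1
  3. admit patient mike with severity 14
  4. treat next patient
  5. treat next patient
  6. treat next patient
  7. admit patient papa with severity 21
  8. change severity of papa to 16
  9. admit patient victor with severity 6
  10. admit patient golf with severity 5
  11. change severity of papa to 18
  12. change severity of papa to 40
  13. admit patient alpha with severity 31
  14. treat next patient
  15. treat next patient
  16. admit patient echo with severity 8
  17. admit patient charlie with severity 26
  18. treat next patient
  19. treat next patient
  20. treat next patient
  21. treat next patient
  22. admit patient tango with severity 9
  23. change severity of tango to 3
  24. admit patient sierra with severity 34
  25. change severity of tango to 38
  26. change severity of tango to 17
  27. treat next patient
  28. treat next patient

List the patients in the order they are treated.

[mike, lima, kilo, papa, alpha, charlie, echo, victor, golf, sierra, tango]

add lima (severity 7) → {lima:7}
add kilo (severity 1) → {lima:7, kilo:1}
add mike (severity 14) → {mike:14, lima:7, kilo:1}
treat next patient → mike; now {lima:7, kilo:1}
treat next patient → lima; now {kilo:1}
treat next patient → kilo; now {}
add papa (severity 21) → {papa:21}
update papa to severity 16 → {papa:16}
add victor (severity 6) → {papa:16, victor:6}
add golf (severity 5) → {papa:16, victor:6, golf:5}
update papa to severity 18 → {papa:18, victor:6, golf:5}
update papa to severity 40 → {papa:40, victor:6, golf:5}
add alpha (severity 31) → {papa:40, alpha:31, victor:6, golf:5}
treat next patient → papa; now {alpha:31, victor:6, golf:5}
treat next patient → alpha; now {victor:6, golf:5}
add echo (severity 8) → {echo:8, victor:6, golf:5}
add charlie (severity 26) → {charlie:26, echo:8, victor:6, golf:5}
treat next patient → charlie; now {echo:8, victor:6, golf:5}
treat next patient → echo; now {victor:6, golf:5}
treat next patient → victor; now {golf:5}
treat next patient → golf; now {}
add tango (severity 9) → {tango:9}
update tango to severity 3 → {tango:3}
add sierra (severity 34) → {sierra:34, tango:3}
update tango to severity 38 → {tango:38, sierra:34}
update tango to severity 17 → {sierra:34, tango:17}
treat next patient → sierra; now {tango:17}
treat next patient → tango; now {}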